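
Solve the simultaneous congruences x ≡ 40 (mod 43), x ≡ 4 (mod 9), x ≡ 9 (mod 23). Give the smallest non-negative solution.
x ≡ 814 (mod 8901); the representative in [0, 8901) is 814

The moduli 43, 9, 23 are pairwise coprime, so by the CRT there is a unique solution mod 43·9·23 = 8901.
Solve by successive substitution. Start with x ≡ 40 (mod 43).
  Combine with x ≡ 4 (mod 9): write x = 40 + 43·t and require 40 + 43·t ≡ 4 (mod 9), i.e. 43·t ≡ 4 − 40 ≡ 0 (mod 9). Since 43^(−1) ≡ 4 (mod 9) (43 ≡ 7 (mod 9)), t ≡ 4·0 ≡ 0 (mod 9). So x ≡ 40 + 43·0 = 40 (mod 387).
  Combine with x ≡ 9 (mod 23): write x = 40 + 387·t and require 40 + 387·t ≡ 9 (mod 23), i.e. 387·t ≡ 9 − 40 ≡ 15 (mod 23). Since 387^(−1) ≡ 17 (mod 23) (387 ≡ 19 (mod 23)), t ≡ 17·15 ≡ 2 (mod 23). So x ≡ 40 + 387·2 = 814 (mod 8901).
Unique solution in [0, 8901): x = 814.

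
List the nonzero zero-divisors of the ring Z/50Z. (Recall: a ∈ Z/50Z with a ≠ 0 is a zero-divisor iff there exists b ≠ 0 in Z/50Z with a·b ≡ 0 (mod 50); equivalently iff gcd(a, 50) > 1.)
An element a ∈ Z/50Z (with a ≠ 0) is a zero-divisor iff gcd(a, 50) > 1 (because a is a unit precisely when gcd(a, n) = 1, and in Z/nZ every nonzero, non-unit element is a zero-divisor). Scan a = 1, ..., 49 and keep those with gcd(a, 50) > 1:
  gcd(2, 50) = 2, gcd(4, 50) = 2, gcd(5, 50) = 5, gcd(6, 50) = 2, gcd(8, 50) = 2, gcd(10, 50) = 10, gcd(12, 50) = 2, gcd(14, 50) = 2, gcd(15, 50) = 5, gcd(16, 50) = 2, gcd(18, 50) = 2, gcd(20, 50) = 10, gcd(22, 50) = 2, gcd(24, 50) = 2, gcd(25, 50) = 25, gcd(26, 50) = 2, gcd(28, 50) = 2, gcd(30, 50) = 10, gcd(32, 50) = 2, gcd(34, 50) = 2, gcd(35, 50) = 5, gcd(36, 50) = 2, gcd(38, 50) = 2, gcd(40, 50) = 10, gcd(42, 50) = 2, gcd(44, 50) = 2, gcd(45, 50) = 5, gcd(46, 50) = 2, gcd(48, 50) = 2.
All other a ∈ {1, ..., 49} have gcd(a, 50) = 1 and are units. So the nonzero zero-divisors are exactly the 29 values of a appearing in this scan.

Final answer: nonzero zero-divisors of Z/50Z = {2, 4, 5, 6, 8, 10, 12, 14, 15, 16, 18, 20, 22, 24, 25, 26, 28, 30, 32, 34, 35, 36, 38, 40, 42, 44, 45, 46, 48}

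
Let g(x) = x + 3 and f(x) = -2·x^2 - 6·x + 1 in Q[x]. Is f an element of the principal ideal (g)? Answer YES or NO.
NO

In Q[x] the ideal (g) consists of all multiples of g, so f ∈ (g) iff g | f, i.e. iff the remainder of f on division by g is 0. Divide f by g (g is monic, so eliminate the leading term of the running remainder at each step):
  leading term -2·x^2: subtract (-2·x)·g(x) = -2·x^2 - 6·x, leaving 1
The remainder r(x) = 1 ≠ 0 (and deg r < deg g), so g ∤ f, i.e. f ∉ (g).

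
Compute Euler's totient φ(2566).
φ is multiplicative, with φ(p^e) = p^e − p^(e−1). Factorise 2566 = 2 · 1283. Then
  φ(2566) = (2 − 1) · (1283 − 1) = 1 · 1282 = 1282.

Final answer: φ(2566) = 1282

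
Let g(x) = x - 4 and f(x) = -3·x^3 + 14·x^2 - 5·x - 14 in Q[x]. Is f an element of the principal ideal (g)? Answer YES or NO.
NO

In Q[x] the ideal (g) consists of all multiples of g, so f ∈ (g) iff g | f, i.e. iff the remainder of f on division by g is 0. Divide f by g (g is monic, so eliminate the leading term of the running remainder at each step):
  leading term -3·x^3: subtract (-3·x^2)·g(x) = -3·x^3 + 12·x^2, leaving 2·x^2 - 5·x - 14
  leading term 2·x^2: subtract (2·x)·g(x) = 2·x^2 - 8·x, leaving 3·x - 14
  leading term 3·x: subtract (3)·g(x) = 3·x - 12, leaving -2
The remainder r(x) = -2 ≠ 0 (and deg r < deg g), so g ∤ f, i.e. f ∉ (g).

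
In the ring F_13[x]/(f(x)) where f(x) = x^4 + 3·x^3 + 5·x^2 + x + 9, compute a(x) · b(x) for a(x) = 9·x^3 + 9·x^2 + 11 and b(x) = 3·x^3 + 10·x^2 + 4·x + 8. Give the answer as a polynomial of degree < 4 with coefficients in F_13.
Multiply as integer polynomials: a · b = 27·x^6 + 117·x^5 + 126·x^4 + 141·x^3 + 182·x^2 + 44·x + 88. Reducing coefficients mod 13: a · b ≡ x^6 + 9·x^4 + 11·x^3 + 5·x + 10. Now divide by f(x) = x^4 + 3·x^3 + 5·x^2 + x + 9 in F_13[x], eliminating the leading term at each step:
  leading term x^6: subtract (x^2)·f(x) = x^6 + 3·x^5 + 5·x^4 + x^3 + 9·x^2, leaving 10·x^5 + 4·x^4 + 10·x^3 + 4·x^2 + 5·x + 10 (coefficients mod 13)
  leading term 10·x^5: subtract (10·x)·f(x) = 10·x^5 + 4·x^4 + 11·x^3 + 10·x^2 + 12·x, leaving 12·x^3 + 7·x^2 + 6·x + 10 (coefficients mod 13)
The degree is now < 4, so this is the remainder. Hence a · b ≡ 12·x^3 + 7·x^2 + 6·x + 10 in F_13[x]/(f).

Final answer: a · b ≡ 12·x^3 + 7·x^2 + 6·x + 10 (mod f(x))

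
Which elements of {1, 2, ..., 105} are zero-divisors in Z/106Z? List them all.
An element a ∈ Z/106Z (with a ≠ 0) is a zero-divisor iff gcd(a, 106) > 1 (because a is a unit precisely when gcd(a, n) = 1, and in Z/nZ every nonzero, non-unit element is a zero-divisor). Scan a = 1, ..., 105 and keep those with gcd(a, 106) > 1:
  gcd(2, 106) = 2, gcd(4, 106) = 2, gcd(6, 106) = 2, gcd(8, 106) = 2, gcd(10, 106) = 2, gcd(12, 106) = 2, gcd(14, 106) = 2, gcd(16, 106) = 2, gcd(18, 106) = 2, gcd(20, 106) = 2, gcd(22, 106) = 2, gcd(24, 106) = 2, gcd(26, 106) = 2, gcd(28, 106) = 2, gcd(30, 106) = 2, gcd(32, 106) = 2, gcd(34, 106) = 2, gcd(36, 106) = 2, gcd(38, 106) = 2, gcd(40, 106) = 2, gcd(42, 106) = 2, gcd(44, 106) = 2, gcd(46, 106) = 2, gcd(48, 106) = 2, gcd(50, 106) = 2, gcd(52, 106) = 2, gcd(53, 106) = 53, gcd(54, 106) = 2, gcd(56, 106) = 2, gcd(58, 106) = 2, gcd(60, 106) = 2, gcd(62, 106) = 2, gcd(64, 106) = 2, gcd(66, 106) = 2, gcd(68, 106) = 2, gcd(70, 106) = 2, gcd(72, 106) = 2, gcd(74, 106) = 2, gcd(76, 106) = 2, gcd(78, 106) = 2, gcd(80, 106) = 2, gcd(82, 106) = 2, gcd(84, 106) = 2, gcd(86, 106) = 2, gcd(88, 106) = 2, gcd(90, 106) = 2, gcd(92, 106) = 2, gcd(94, 106) = 2, gcd(96, 106) = 2, gcd(98, 106) = 2, gcd(100, 106) = 2, gcd(102, 106) = 2, gcd(104, 106) = 2.
All other a ∈ {1, ..., 105} have gcd(a, 106) = 1 and are units. So the nonzero zero-divisors are exactly the 53 values of a appearing in this scan.

Final answer: nonzero zero-divisors of Z/106Z = {2, 4, 6, 8, 10, 12, 14, 16, 18, 20, 22, 24, 26, 28, 30, 32, 34, 36, 38, 40, 42, 44, 46, 48, 50, 52, 53, 54, 56, 58, 60, 62, 64, 66, 68, 70, 72, 74, 76, 78, 80, 82, 84, 86, 88, 90, 92, 94, 96, 98, 100, 102, 104}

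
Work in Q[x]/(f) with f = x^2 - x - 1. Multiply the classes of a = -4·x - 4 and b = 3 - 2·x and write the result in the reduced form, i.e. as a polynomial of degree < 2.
First multiply in Q[x] without reducing: a · b = 8·x^2 - 4·x - 12. Now divide by f(x) = x^2 - x - 1, eliminating the leading term at each step:
  leading term 8·x^2: subtract (8)·f(x) = 8·x^2 - 8·x - 8, leaving 4·x - 4
The degree is now < 2, so this is the remainder. Hence a · b ≡ 4·x - 4 in Q[x]/(f).

Final answer: a · b ≡ 4·x - 4 (mod f(x))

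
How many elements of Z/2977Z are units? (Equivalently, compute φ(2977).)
Z/2977Z has φ(2977) = 2736 units

An element a ∈ Z/2977Z is a unit iff gcd(a, 2977) = 1, so the number of units is φ(2977). φ is multiplicative, with φ(p^e) = p^e − p^(e−1). Factorise 2977 = 13 · 229. Then
  φ(2977) = (13 − 1) · (229 − 1) = 12 · 228 = 2736.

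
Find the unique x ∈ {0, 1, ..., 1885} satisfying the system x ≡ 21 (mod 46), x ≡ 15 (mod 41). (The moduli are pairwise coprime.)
x ≡ 343 (mod 1886); the representative in [0, 1886) is 343

The moduli 46, 41 are pairwise coprime, so by the CRT there is a unique solution mod 46·41 = 1886.
Solve by successive substitution. Start with x ≡ 21 (mod 46).
  Combine with x ≡ 15 (mod 41): write x = 21 + 46·t and require 21 + 46·t ≡ 15 (mod 41), i.e. 46·t ≡ 15 − 21 ≡ 35 (mod 41). Since 46^(−1) ≡ 33 (mod 41) (46 ≡ 5 (mod 41)), t ≡ 33·35 ≡ 7 (mod 41). So x ≡ 21 + 46·7 = 343 (mod 1886).
Unique solution in [0, 1886): x = 343.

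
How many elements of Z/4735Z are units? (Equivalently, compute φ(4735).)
Z/4735Z has φ(4735) = 3784 units

An element a ∈ Z/4735Z is a unit iff gcd(a, 4735) = 1, so the number of units is φ(4735). φ is multiplicative, with φ(p^e) = p^e − p^(e−1). Factorise 4735 = 5 · 947. Then
  φ(4735) = (5 − 1) · (947 − 1) = 4 · 946 = 3784.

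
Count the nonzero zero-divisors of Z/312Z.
Z/312Z has 215 nonzero zero-divisors

In Z/312Z each nonzero element is either a unit (gcd with 312 is 1) or a zero-divisor (gcd > 1). The number of units is φ(312): factorise 312 = 2^3 · 3 · 13, so φ(312) = (2^3 − 2^2) · (3 − 1) · (13 − 1) = 4 · 2 · 12 = 96. The nonzero elements number 312 − 1 = 311. Hence the nonzero zero-divisors number 311 − 96 = 215.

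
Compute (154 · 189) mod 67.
Reduce the factors first: 154 ≡ 20, 189 ≡ 55 (mod 67), so 154 · 189 ≡ 20 · 55 (mod 67). 20 · 55 = 1100. Dividing by 67: 1100 = 16·67 + 28. So (154 · 189) mod 67 = 28.

Final answer: 28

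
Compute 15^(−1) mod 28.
Apply the extended Euclidean algorithm to (28, 15), tracking rows (r, s, t) with s·28 + t·15 = r. Each division r_prev = q·r_cur + r_new produces the new row as (previous row) − q·(current row):
  row A: (28, 1, 0)   [1·28 + 0·15 = 28]
  row B: (15, 0, 1)   [0·28 + 1·15 = 15]
  28 = 1·15 + 13   → row C = row A − 1·row B = (13, 1, −1)   [check: 1·28 − 1·15 = 13]
  15 = 1·13 + 2   → row D = row B − 1·row C = (2, −1, 2)   [check: −1·28 + 2·15 = 2]
  13 = 6·2 + 1   → row E = row C − 6·row D = (1, 7, −13)   [check: 7·28 − 13·15 = 1]
  2 = 2·1 + 0   → remainder 0, stop. gcd = 1 (last nonzero row E).
The gcd is 1, so 15 is invertible mod 28. The last nonzero row gives 7·28 − 13·15 = 1, so t = −13. So 15^(−1) ≡ −13 ≡ 15 (mod 28). Verify: 15 · 15 = 225 ≡ 1 (mod 28). ✓

Final answer: 15^(−1) ≡ 15 (mod 28)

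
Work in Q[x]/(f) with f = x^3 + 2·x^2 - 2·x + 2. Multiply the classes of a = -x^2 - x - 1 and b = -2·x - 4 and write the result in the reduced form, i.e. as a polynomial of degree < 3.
a · b ≡ 2·x^2 + 10·x (mod f(x))

First multiply in Q[x] without reducing: a · b = 2·x^3 + 6·x^2 + 6·x + 4. Now divide by f(x) = x^3 + 2·x^2 - 2·x + 2, eliminating the leading term at each step:
  leading term 2·x^3: subtract (2)·f(x) = 2·x^3 + 4·x^2 - 4·x + 4, leaving 2·x^2 + 10·x
The degree is now < 3, so this is the remainder. Hence a · b ≡ 2·x^2 + 10·x in Q[x]/(f).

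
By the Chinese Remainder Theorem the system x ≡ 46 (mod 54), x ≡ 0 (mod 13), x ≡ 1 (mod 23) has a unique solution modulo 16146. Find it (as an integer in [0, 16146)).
x ≡ 208 (mod 16146); the representative in [0, 16146) is 208

The moduli 54, 13, 23 are pairwise coprime, so by the CRT there is a unique solution mod 54·13·23 = 16146.
Solve by successive substitution. Start with x ≡ 46 (mod 54).
  Combine with x ≡ 0 (mod 13): write x = 46 + 54·t and require 46 + 54·t ≡ 0 (mod 13), i.e. 54·t ≡ 0 − 46 ≡ 6 (mod 13). Since 54^(−1) ≡ 7 (mod 13) (54 ≡ 2 (mod 13)), t ≡ 7·6 ≡ 3 (mod 13). So x ≡ 46 + 54·3 = 208 (mod 702).
  Combine with x ≡ 1 (mod 23): write x = 208 + 702·t and require 208 + 702·t ≡ 1 (mod 23), i.e. 702·t ≡ 1 − 208 ≡ 0 (mod 23). Since 702^(−1) ≡ 2 (mod 23) (702 ≡ 12 (mod 23)), t ≡ 2·0 ≡ 0 (mod 23). So x ≡ 208 + 702·0 = 208 (mod 16146).
Unique solution in [0, 16146): x = 208.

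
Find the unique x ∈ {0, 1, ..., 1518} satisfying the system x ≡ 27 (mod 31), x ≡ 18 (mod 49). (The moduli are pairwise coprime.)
x ≡ 802 (mod 1519); the representative in [0, 1519) is 802

The moduli 31, 49 are pairwise coprime, so by the CRT there is a unique solution mod 31·49 = 1519.
Solve by successive substitution. Start with x ≡ 27 (mod 31).
  Combine with x ≡ 18 (mod 49): write x = 27 + 31·t and require 27 + 31·t ≡ 18 (mod 49), i.e. 31·t ≡ 18 − 27 ≡ 40 (mod 49). Since 31^(−1) ≡ 19 (mod 49), t ≡ 19·40 ≡ 25 (mod 49). So x ≡ 27 + 31·25 = 802 (mod 1519).
Unique solution in [0, 1519): x = 802.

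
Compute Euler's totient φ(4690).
φ is multiplicative, with φ(p^e) = p^e − p^(e−1). Factorise 4690 = 2 · 5 · 7 · 67. Then
  φ(4690) = (2 − 1) · (5 − 1) · (7 − 1) · (67 − 1) = 1 · 4 · 6 · 66 = 1584.

Final answer: φ(4690) = 1584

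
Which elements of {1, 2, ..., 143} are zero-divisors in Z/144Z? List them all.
An element a ∈ Z/144Z (with a ≠ 0) is a zero-divisor iff gcd(a, 144) > 1 (because a is a unit precisely when gcd(a, n) = 1, and in Z/nZ every nonzero, non-unit element is a zero-divisor). Scan a = 1, ..., 143 and keep those with gcd(a, 144) > 1:
  gcd(2, 144) = 2, gcd(3, 144) = 3, gcd(4, 144) = 4, gcd(6, 144) = 6, gcd(8, 144) = 8, gcd(9, 144) = 9, gcd(10, 144) = 2, gcd(12, 144) = 12, gcd(14, 144) = 2, gcd(15, 144) = 3, gcd(16, 144) = 16, gcd(18, 144) = 18, gcd(20, 144) = 4, gcd(21, 144) = 3, gcd(22, 144) = 2, gcd(24, 144) = 24, gcd(26, 144) = 2, gcd(27, 144) = 9, gcd(28, 144) = 4, gcd(30, 144) = 6, gcd(32, 144) = 16, gcd(33, 144) = 3, gcd(34, 144) = 2, gcd(36, 144) = 36, gcd(38, 144) = 2, gcd(39, 144) = 3, gcd(40, 144) = 8, gcd(42, 144) = 6, gcd(44, 144) = 4, gcd(45, 144) = 9, gcd(46, 144) = 2, gcd(48, 144) = 48, gcd(50, 144) = 2, gcd(51, 144) = 3, gcd(52, 144) = 4, gcd(54, 144) = 18, gcd(56, 144) = 8, gcd(57, 144) = 3, gcd(58, 144) = 2, gcd(60, 144) = 12, gcd(62, 144) = 2, gcd(63, 144) = 9, gcd(64, 144) = 16, gcd(66, 144) = 6, gcd(68, 144) = 4, gcd(69, 144) = 3, gcd(70, 144) = 2, gcd(72, 144) = 72, gcd(74, 144) = 2, gcd(75, 144) = 3, gcd(76, 144) = 4, gcd(78, 144) = 6, gcd(80, 144) = 16, gcd(81, 144) = 9, gcd(82, 144) = 2, gcd(84, 144) = 12, gcd(86, 144) = 2, gcd(87, 144) = 3, gcd(88, 144) = 8, gcd(90, 144) = 18, gcd(92, 144) = 4, gcd(93, 144) = 3, gcd(94, 144) = 2, gcd(96, 144) = 48, gcd(98, 144) = 2, gcd(99, 144) = 9, gcd(100, 144) = 4, gcd(102, 144) = 6, gcd(104, 144) = 8, gcd(105, 144) = 3, gcd(106, 144) = 2, gcd(108, 144) = 36, gcd(110, 144) = 2, gcd(111, 144) = 3, gcd(112, 144) = 16, gcd(114, 144) = 6, gcd(116, 144) = 4, gcd(117, 144) = 9, gcd(118, 144) = 2, gcd(120, 144) = 24, gcd(122, 144) = 2, gcd(123, 144) = 3, gcd(124, 144) = 4, gcd(126, 144) = 18, gcd(128, 144) = 16, gcd(129, 144) = 3, gcd(130, 144) = 2, gcd(132, 144) = 12, gcd(134, 144) = 2, gcd(135, 144) = 9, gcd(136, 144) = 8, gcd(138, 144) = 6, gcd(140, 144) = 4, gcd(141, 144) = 3, gcd(142, 144) = 2.
All other a ∈ {1, ..., 143} have gcd(a, 144) = 1 and are units. So the nonzero zero-divisors are exactly the 95 values of a appearing in this scan.

Final answer: nonzero zero-divisors of Z/144Z = {2, 3, 4, 6, 8, 9, 10, 12, 14, 15, 16, 18, 20, 21, 22, 24, 26, 27, 28, 30, 32, 33, 34, 36, 38, 39, 40, 42, 44, 45, 46, 48, 50, 51, 52, 54, 56, 57, 58, 60, 62, 63, 64, 66, 68, 69, 70, 72, 74, 75, 76, 78, 80, 81, 82, 84, 86, 87, 88, 90, 92, 93, 94, 96, 98, 99, 100, 102, 104, 105, 106, 108, 110, 111, 112, 114, 116, 117, 118, 120, 122, 123, 124, 126, 128, 129, 130, 132, 134, 135, 136, 138, 140, 141, 142}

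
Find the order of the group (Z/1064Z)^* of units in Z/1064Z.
|(Z/1064Z)^*| = 432

(Z/1064Z)^* consists of the classes a with gcd(a, 1064) = 1, so its order is φ(1064). φ is multiplicative, with φ(p^e) = p^e − p^(e−1). Factorise 1064 = 2^3 · 7 · 19. Then
  φ(1064) = (2^3 − 2^2) · (7 − 1) · (19 − 1) = 4 · 6 · 18 = 432.
Thus |(Z/1064Z)^*| = 432.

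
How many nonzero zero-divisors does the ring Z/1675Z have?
Z/1675Z has 354 nonzero zero-divisors

In Z/1675Z each nonzero element is either a unit (gcd with 1675 is 1) or a zero-divisor (gcd > 1). The number of units is φ(1675): factorise 1675 = 5^2 · 67, so φ(1675) = (5^2 − 5^1) · (67 − 1) = 20 · 66 = 1320. The nonzero elements number 1675 − 1 = 1674. Hence the nonzero zero-divisors number 1674 − 1320 = 354.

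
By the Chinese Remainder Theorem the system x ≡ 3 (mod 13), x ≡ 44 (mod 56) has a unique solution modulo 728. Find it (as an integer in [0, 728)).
x ≡ 380 (mod 728); the representative in [0, 728) is 380

The moduli 13, 56 are pairwise coprime, so by the CRT there is a unique solution mod 13·56 = 728.
Solve by successive substitution. Start with x ≡ 3 (mod 13).
  Combine with x ≡ 44 (mod 56): write x = 3 + 13·t and require 3 + 13·t ≡ 44 (mod 56), i.e. 13·t ≡ 44 − 3 ≡ 41 (mod 56). Since 13^(−1) ≡ 13 (mod 56), t ≡ 13·41 ≡ 29 (mod 56). So x ≡ 3 + 13·29 = 380 (mod 728).
Unique solution in [0, 728): x = 380.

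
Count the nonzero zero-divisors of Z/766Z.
In Z/766Z each nonzero element is either a unit (gcd with 766 is 1) or a zero-divisor (gcd > 1). The number of units is φ(766): factorise 766 = 2 · 383, so φ(766) = (2 − 1) · (383 − 1) = 1 · 382 = 382. The nonzero elements number 766 − 1 = 765. Hence the nonzero zero-divisors number 765 − 382 = 383.

Final answer: Z/766Z has 383 nonzero zero-divisors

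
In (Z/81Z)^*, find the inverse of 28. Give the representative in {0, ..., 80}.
Apply the extended Euclidean algorithm to (81, 28), tracking rows (r, s, t) with s·81 + t·28 = r. Each division r_prev = q·r_cur + r_new produces the new row as (previous row) − q·(current row):
  row A: (81, 1, 0)   [1·81 + 0·28 = 81]
  row B: (28, 0, 1)   [0·81 + 1·28 = 28]
  81 = 2·28 + 25   → row C = row A − 2·row B = (25, 1, −2)   [check: 1·81 − 2·28 = 25]
  28 = 1·25 + 3   → row D = row B − 1·row C = (3, −1, 3)   [check: −1·81 + 3·28 = 3]
  25 = 8·3 + 1   → row E = row C − 8·row D = (1, 9, −26)   [check: 9·81 − 26·28 = 1]
  3 = 3·1 + 0   → remainder 0, stop. gcd = 1 (last nonzero row E).
The gcd is 1, so 28 is invertible mod 81. The last nonzero row gives 9·81 − 26·28 = 1, so t = −26. So 28^(−1) ≡ −26 ≡ 55 (mod 81). Verify: 28 · 55 = 1540 ≡ 1 (mod 81). ✓

Final answer: 28^(−1) ≡ 55 (mod 81)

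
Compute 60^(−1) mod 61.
Apply the extended Euclidean algorithm to (61, 60), tracking rows (r, s, t) with s·61 + t·60 = r. Each division r_prev = q·r_cur + r_new produces the new row as (previous row) − q·(current row):
  row A: (61, 1, 0)   [1·61 + 0·60 = 61]
  row B: (60, 0, 1)   [0·61 + 1·60 = 60]
  61 = 1·60 + 1   → row C = row A − 1·row B = (1, 1, −1)   [check: 1·61 − 1·60 = 1]
  60 = 60·1 + 0   → remainder 0, stop. gcd = 1 (last nonzero row C).
The gcd is 1, so 60 is invertible mod 61. The last nonzero row gives 1·61 − 1·60 = 1, so t = −1. So 60^(−1) ≡ −1 ≡ 60 (mod 61). Verify: 60 · 60 = 3600 ≡ 1 (mod 61). ✓

Final answer: 60^(−1) ≡ 60 (mod 61)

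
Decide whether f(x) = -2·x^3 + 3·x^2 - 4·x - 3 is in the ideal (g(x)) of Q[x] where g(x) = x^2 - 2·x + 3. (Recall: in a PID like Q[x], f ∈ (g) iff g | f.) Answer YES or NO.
YES

In Q[x] the ideal (g) consists of all multiples of g, so f ∈ (g) iff g | f, i.e. iff the remainder of f on division by g is 0. Divide f by g (g is monic, so eliminate the leading term of the running remainder at each step):
  leading term -2·x^3: subtract (-2·x)·g(x) = -2·x^3 + 4·x^2 - 6·x, leaving -x^2 + 2·x - 3
  leading term -x^2: subtract (-1)·g(x) = -x^2 + 2·x - 3, leaving 0
The remainder is 0, so f(x) = g(x) · h(x) with h(x) = -2·x - 1. Hence g | f, i.e. f ∈ (g).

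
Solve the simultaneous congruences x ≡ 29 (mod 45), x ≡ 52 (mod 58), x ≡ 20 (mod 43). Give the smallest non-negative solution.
The moduli 45, 58, 43 are pairwise coprime, so by the CRT there is a unique solution mod 45·58·43 = 112230.
Solve by successive substitution. Start with x ≡ 29 (mod 45).
  Combine with x ≡ 52 (mod 58): write x = 29 + 45·t and require 29 + 45·t ≡ 52 (mod 58), i.e. 45·t ≡ 52 − 29 ≡ 23 (mod 58). Since 45^(−1) ≡ 49 (mod 58), t ≡ 49·23 ≡ 25 (mod 58). So x ≡ 29 + 45·25 = 1154 (mod 2610).
  Combine with x ≡ 20 (mod 43): write x = 1154 + 2610·t and require 1154 + 2610·t ≡ 20 (mod 43), i.e. 2610·t ≡ 20 − 1154 ≡ 27 (mod 43). Since 2610^(−1) ≡ 33 (mod 43) (2610 ≡ 30 (mod 43)), t ≡ 33·27 ≡ 31 (mod 43). So x ≡ 1154 + 2610·31 = 82064 (mod 112230).
Unique solution in [0, 112230): x = 82064.

Final answer: x ≡ 82064 (mod 112230); the representative in [0, 112230) is 82064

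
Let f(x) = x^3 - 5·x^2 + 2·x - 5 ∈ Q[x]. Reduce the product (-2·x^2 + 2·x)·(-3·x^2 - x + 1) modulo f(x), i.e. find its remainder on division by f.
First multiply in Q[x] without reducing: a · b = 6·x^4 - 4·x^3 - 4·x^2 + 2·x. Now divide by f(x) = x^3 - 5·x^2 + 2·x - 5, eliminating the leading term at each step:
  leading term 6·x^4: subtract (6·x)·f(x) = 6·x^4 - 30·x^3 + 12·x^2 - 30·x, leaving 26·x^3 - 16·x^2 + 32·x
  leading term 26·x^3: subtract (26)·f(x) = 26·x^3 - 130·x^2 + 52·x - 130, leaving 114·x^2 - 20·x + 130
The degree is now < 3, so this is the remainder. Hence a · b ≡ 114·x^2 - 20·x + 130 in Q[x]/(f).

Final answer: a · b ≡ 114·x^2 - 20·x + 130 (mod f(x))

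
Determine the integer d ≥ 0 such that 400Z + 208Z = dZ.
(400, 208) = (16); d = 16

In the PID Z, (a, b) is generated by gcd(a, b). Compute gcd(400, 208) with the extended Euclidean algorithm, tracking rows (r, s, t) with s·400 + t·208 = r:
  row A: (400, 1, 0)   [1·400 + 0·208 = 400]
  row B: (208, 0, 1)   [0·400 + 1·208 = 208]
  400 = 1·208 + 192   → row C = row A − 1·row B = (192, 1, −1)   [check: 1·400 − 1·208 = 192]
  208 = 1·192 + 16   → row D = row B − 1·row C = (16, −1, 2)   [check: −1·400 + 2·208 = 16]
  192 = 12·16 + 0   → remainder 0, stop. gcd = 16 (last nonzero row D).
So gcd(400, 208) = 16, with Bézout identity −1·400 + 2·208 = 16. Containment (⊇): the Bézout identity exhibits 16 as an element of (400, 208), giving (16) ⊆ (400, 208). Containment (⊆): since 16 | 400 and 16 | 208 (400 = 16·25, 208 = 16·13), every Z-linear combination of 400 and 208 is divisible by 16, so (400, 208) ⊆ (16). Therefore (400, 208) = (16), d = 16.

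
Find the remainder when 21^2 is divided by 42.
Use repeated squaring. Binary(2) = 10. Walk through the bits of the exponent 2 left-to-right: at each bit after the leading one, square the running value, then multiply by 21 if the bit is 1 (always reducing mod 42):
  bit 1 = 1 (leading): start with 21.
  bit 2 = 0: square 21^2 = 441 ≡ 21 (mod 42).
Final value: 21^2 ≡ 21 (mod 42).

Final answer: 21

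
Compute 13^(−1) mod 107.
13^(−1) ≡ 33 (mod 107)

Apply the extended Euclidean algorithm to (107, 13), tracking rows (r, s, t) with s·107 + t·13 = r. Each division r_prev = q·r_cur + r_new produces the new row as (previous row) − q·(current row):
  row A: (107, 1, 0)   [1·107 + 0·13 = 107]
  row B: (13, 0, 1)   [0·107 + 1·13 = 13]
  107 = 8·13 + 3   → row C = row A − 8·row B = (3, 1, −8)   [check: 1·107 − 8·13 = 3]
  13 = 4·3 + 1   → row D = row B − 4·row C = (1, −4, 33)   [check: −4·107 + 33·13 = 1]
  3 = 3·1 + 0   → remainder 0, stop. gcd = 1 (last nonzero row D).
The gcd is 1, so 13 is invertible mod 107. The last nonzero row gives −4·107 + 33·13 = 1, so t = 33. So 13^(−1) ≡ 33 (mod 107). Verify: 13 · 33 = 429 ≡ 1 (mod 107). ✓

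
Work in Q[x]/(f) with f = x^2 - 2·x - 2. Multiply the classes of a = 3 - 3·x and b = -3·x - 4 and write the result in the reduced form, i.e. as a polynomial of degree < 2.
a · b ≡ 21·x + 6 (mod f(x))

First multiply in Q[x] without reducing: a · b = 9·x^2 + 3·x - 12. Now divide by f(x) = x^2 - 2·x - 2, eliminating the leading term at each step:
  leading term 9·x^2: subtract (9)·f(x) = 9·x^2 - 18·x - 18, leaving 21·x + 6
The degree is now < 2, so this is the remainder. Hence a · b ≡ 21·x + 6 in Q[x]/(f).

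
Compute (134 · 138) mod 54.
24

Reduce the factors first: 134 ≡ 26, 138 ≡ 30 (mod 54), so 134 · 138 ≡ 26 · 30 (mod 54). 26 · 30 = 780. Dividing by 54: 780 = 14·54 + 24. So (134 · 138) mod 54 = 24.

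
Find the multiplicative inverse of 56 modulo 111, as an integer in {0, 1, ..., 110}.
Apply the extended Euclidean algorithm to (111, 56), tracking rows (r, s, t) with s·111 + t·56 = r. Each division r_prev = q·r_cur + r_new produces the new row as (previous row) − q·(current row):
  row A: (111, 1, 0)   [1·111 + 0·56 = 111]
  row B: (56, 0, 1)   [0·111 + 1·56 = 56]
  111 = 1·56 + 55   → row C = row A − 1·row B = (55, 1, −1)   [check: 1·111 − 1·56 = 55]
  56 = 1·55 + 1   → row D = row B − 1·row C = (1, −1, 2)   [check: −1·111 + 2·56 = 1]
  55 = 55·1 + 0   → remainder 0, stop. gcd = 1 (last nonzero row D).
The gcd is 1, so 56 is invertible mod 111. The last nonzero row gives −1·111 + 2·56 = 1, so t = 2. So 56^(−1) ≡ 2 (mod 111). Verify: 56 · 2 = 112 ≡ 1 (mod 111). ✓

Final answer: 56^(−1) ≡ 2 (mod 111)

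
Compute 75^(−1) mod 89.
75^(−1) ≡ 19 (mod 89)

Apply the extended Euclidean algorithm to (89, 75), tracking rows (r, s, t) with s·89 + t·75 = r. Each division r_prev = q·r_cur + r_new produces the new row as (previous row) − q·(current row):
  row A: (89, 1, 0)   [1·89 + 0·75 = 89]
  row B: (75, 0, 1)   [0·89 + 1·75 = 75]
  89 = 1·75 + 14   → row C = row A − 1·row B = (14, 1, −1)   [check: 1·89 − 1·75 = 14]
  75 = 5·14 + 5   → row D = row B − 5·row C = (5, −5, 6)   [check: −5·89 + 6·75 = 5]
  14 = 2·5 + 4   → row E = row C − 2·row D = (4, 11, −13)   [check: 11·89 − 13·75 = 4]
  5 = 1·4 + 1   → row F = row D − 1·row E = (1, −16, 19)   [check: −16·89 + 19·75 = 1]
  4 = 4·1 + 0   → remainder 0, stop. gcd = 1 (last nonzero row F).
The gcd is 1, so 75 is invertible mod 89. The last nonzero row gives −16·89 + 19·75 = 1, so t = 19. So 75^(−1) ≡ 19 (mod 89). Verify: 75 · 19 = 1425 ≡ 1 (mod 89). ✓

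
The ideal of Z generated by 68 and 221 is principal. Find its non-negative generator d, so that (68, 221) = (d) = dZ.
(68, 221) = (17); d = 17

In the PID Z, (a, b) is generated by gcd(a, b). Compute gcd(221, 68) with the extended Euclidean algorithm, tracking rows (r, s, t) with s·221 + t·68 = r:
  row A: (221, 1, 0)   [1·221 + 0·68 = 221]
  row B: (68, 0, 1)   [0·221 + 1·68 = 68]
  221 = 3·68 + 17   → row C = row A − 3·row B = (17, 1, −3)   [check: 1·221 − 3·68 = 17]
  68 = 4·17 + 0   → remainder 0, stop. gcd = 17 (last nonzero row C).
So gcd(68, 221) = 17, with Bézout identity 1·221 − 3·68 = 17. Containment (⊇): the Bézout identity exhibits 17 as an element of (68, 221), giving (17) ⊆ (68, 221). Containment (⊆): since 17 | 68 and 17 | 221 (68 = 17·4, 221 = 17·13), every Z-linear combination of 68 and 221 is divisible by 17, so (68, 221) ⊆ (17). Therefore (68, 221) = (17), d = 17.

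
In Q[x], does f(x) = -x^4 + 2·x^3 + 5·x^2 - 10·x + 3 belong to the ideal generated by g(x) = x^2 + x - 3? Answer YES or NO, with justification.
In Q[x] the ideal (g) consists of all multiples of g, so f ∈ (g) iff g | f, i.e. iff the remainder of f on division by g is 0. Divide f by g (g is monic, so eliminate the leading term of the running remainder at each step):
  leading term -x^4: subtract (-x^2)·g(x) = -x^4 - x^3 + 3·x^2, leaving 3·x^3 + 2·x^2 - 10·x + 3
  leading term 3·x^3: subtract (3·x)·g(x) = 3·x^3 + 3·x^2 - 9·x, leaving -x^2 - x + 3
  leading term -x^2: subtract (-1)·g(x) = -x^2 - x + 3, leaving 0
The remainder is 0, so f(x) = g(x) · h(x) with h(x) = -x^2 + 3·x - 1. Hence g | f, i.e. f ∈ (g).

Final answer: YES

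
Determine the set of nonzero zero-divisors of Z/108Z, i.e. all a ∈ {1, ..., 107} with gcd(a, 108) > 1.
An element a ∈ Z/108Z (with a ≠ 0) is a zero-divisor iff gcd(a, 108) > 1 (because a is a unit precisely when gcd(a, n) = 1, and in Z/nZ every nonzero, non-unit element is a zero-divisor). Scan a = 1, ..., 107 and keep those with gcd(a, 108) > 1:
  gcd(2, 108) = 2, gcd(3, 108) = 3, gcd(4, 108) = 4, gcd(6, 108) = 6, gcd(8, 108) = 4, gcd(9, 108) = 9, gcd(10, 108) = 2, gcd(12, 108) = 12, gcd(14, 108) = 2, gcd(15, 108) = 3, gcd(16, 108) = 4, gcd(18, 108) = 18, gcd(20, 108) = 4, gcd(21, 108) = 3, gcd(22, 108) = 2, gcd(24, 108) = 12, gcd(26, 108) = 2, gcd(27, 108) = 27, gcd(28, 108) = 4, gcd(30, 108) = 6, gcd(32, 108) = 4, gcd(33, 108) = 3, gcd(34, 108) = 2, gcd(36, 108) = 36, gcd(38, 108) = 2, gcd(39, 108) = 3, gcd(40, 108) = 4, gcd(42, 108) = 6, gcd(44, 108) = 4, gcd(45, 108) = 9, gcd(46, 108) = 2, gcd(48, 108) = 12, gcd(50, 108) = 2, gcd(51, 108) = 3, gcd(52, 108) = 4, gcd(54, 108) = 54, gcd(56, 108) = 4, gcd(57, 108) = 3, gcd(58, 108) = 2, gcd(60, 108) = 12, gcd(62, 108) = 2, gcd(63, 108) = 9, gcd(64, 108) = 4, gcd(66, 108) = 6, gcd(68, 108) = 4, gcd(69, 108) = 3, gcd(70, 108) = 2, gcd(72, 108) = 36, gcd(74, 108) = 2, gcd(75, 108) = 3, gcd(76, 108) = 4, gcd(78, 108) = 6, gcd(80, 108) = 4, gcd(81, 108) = 27, gcd(82, 108) = 2, gcd(84, 108) = 12, gcd(86, 108) = 2, gcd(87, 108) = 3, gcd(88, 108) = 4, gcd(90, 108) = 18, gcd(92, 108) = 4, gcd(93, 108) = 3, gcd(94, 108) = 2, gcd(96, 108) = 12, gcd(98, 108) = 2, gcd(99, 108) = 9, gcd(100, 108) = 4, gcd(102, 108) = 6, gcd(104, 108) = 4, gcd(105, 108) = 3, gcd(106, 108) = 2.
All other a ∈ {1, ..., 107} have gcd(a, 108) = 1 and are units. So the nonzero zero-divisors are exactly the 71 values of a appearing in this scan.

Final answer: nonzero zero-divisors of Z/108Z = {2, 3, 4, 6, 8, 9, 10, 12, 14, 15, 16, 18, 20, 21, 22, 24, 26, 27, 28, 30, 32, 33, 34, 36, 38, 39, 40, 42, 44, 45, 46, 48, 50, 51, 52, 54, 56, 57, 58, 60, 62, 63, 64, 66, 68, 69, 70, 72, 74, 75, 76, 78, 80, 81, 82, 84, 86, 87, 88, 90, 92, 93, 94, 96, 98, 99, 100, 102, 104, 105, 106}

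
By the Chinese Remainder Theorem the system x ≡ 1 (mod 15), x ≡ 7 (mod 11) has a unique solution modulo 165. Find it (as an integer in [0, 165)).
x ≡ 106 (mod 165); the representative in [0, 165) is 106

The moduli 15, 11 are pairwise coprime, so by the CRT there is a unique solution mod 15·11 = 165.
Solve by successive substitution. Start with x ≡ 1 (mod 15).
  Combine with x ≡ 7 (mod 11): write x = 1 + 15·t and require 1 + 15·t ≡ 7 (mod 11), i.e. 15·t ≡ 7 − 1 ≡ 6 (mod 11). Since 15^(−1) ≡ 3 (mod 11) (15 ≡ 4 (mod 11)), t ≡ 3·6 ≡ 7 (mod 11). So x ≡ 1 + 15·7 = 106 (mod 165).
Unique solution in [0, 165): x = 106.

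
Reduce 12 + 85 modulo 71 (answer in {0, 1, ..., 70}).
Reduce the summands first: 85 ≡ 14 (mod 71), so 12 + 85 ≡ 12 + 14 (mod 71). 12 + 14 = 26; 26 = 0·71 + 26, so (12 + 85) mod 71 = 26.

Final answer: 26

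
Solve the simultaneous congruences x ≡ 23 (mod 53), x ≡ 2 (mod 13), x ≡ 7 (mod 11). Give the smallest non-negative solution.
The moduli 53, 13, 11 are pairwise coprime, so by the CRT there is a unique solution mod 53·13·11 = 7579.
Solve by successive substitution. Start with x ≡ 23 (mod 53).
  Combine with x ≡ 2 (mod 13): write x = 23 + 53·t and require 23 + 53·t ≡ 2 (mod 13), i.e. 53·t ≡ 2 − 23 ≡ 5 (mod 13). Since 53^(−1) ≡ 1 (mod 13) (53 ≡ 1 (mod 13)), t ≡ 1·5 ≡ 5 (mod 13). So x ≡ 23 + 53·5 = 288 (mod 689).
  Combine with x ≡ 7 (mod 11): write x = 288 + 689·t and require 288 + 689·t ≡ 7 (mod 11), i.e. 689·t ≡ 7 − 288 ≡ 5 (mod 11). Since 689^(−1) ≡ 8 (mod 11) (689 ≡ 7 (mod 11)), t ≡ 8·5 ≡ 7 (mod 11). So x ≡ 288 + 689·7 = 5111 (mod 7579).
Unique solution in [0, 7579): x = 5111.

Final answer: x ≡ 5111 (mod 7579); the representative in [0, 7579) is 5111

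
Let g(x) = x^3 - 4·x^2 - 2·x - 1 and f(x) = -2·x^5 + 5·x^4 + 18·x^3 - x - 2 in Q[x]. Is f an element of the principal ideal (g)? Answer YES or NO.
In Q[x] the ideal (g) consists of all multiples of g, so f ∈ (g) iff g | f, i.e. iff the remainder of f on division by g is 0. Divide f by g (g is monic, so eliminate the leading term of the running remainder at each step):
  leading term -2·x^5: subtract (-2·x^2)·g(x) = -2·x^5 + 8·x^4 + 4·x^3 + 2·x^2, leaving -3·x^4 + 14·x^3 - 2·x^2 - x - 2
  leading term -3·x^4: subtract (-3·x)·g(x) = -3·x^4 + 12·x^3 + 6·x^2 + 3·x, leaving 2·x^3 - 8·x^2 - 4·x - 2
  leading term 2·x^3: subtract (2)·g(x) = 2·x^3 - 8·x^2 - 4·x - 2, leaving 0
The remainder is 0, so f(x) = g(x) · h(x) with h(x) = -2·x^2 - 3·x + 2. Hence g | f, i.e. f ∈ (g).

Final answer: YES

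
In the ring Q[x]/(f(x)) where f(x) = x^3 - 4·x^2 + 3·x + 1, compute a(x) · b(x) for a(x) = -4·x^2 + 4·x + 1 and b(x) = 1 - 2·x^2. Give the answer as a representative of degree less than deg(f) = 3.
First multiply in Q[x] without reducing: a · b = 8·x^4 - 8·x^3 - 6·x^2 + 4·x + 1. Now divide by f(x) = x^3 - 4·x^2 + 3·x + 1, eliminating the leading term at each step:
  leading term 8·x^4: subtract (8·x)·f(x) = 8·x^4 - 32·x^3 + 24·x^2 + 8·x, leaving 24·x^3 - 30·x^2 - 4·x + 1
  leading term 24·x^3: subtract (24)·f(x) = 24·x^3 - 96·x^2 + 72·x + 24, leaving 66·x^2 - 76·x - 23
The degree is now < 3, so this is the remainder. Hence a · b ≡ 66·x^2 - 76·x - 23 in Q[x]/(f).

Final answer: a · b ≡ 66·x^2 - 76·x - 23 (mod f(x))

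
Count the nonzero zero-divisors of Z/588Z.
In Z/588Z each nonzero element is either a unit (gcd with 588 is 1) or a zero-divisor (gcd > 1). The number of units is φ(588): factorise 588 = 2^2 · 3 · 7^2, so φ(588) = (2^2 − 2^1) · (3 − 1) · (7^2 − 7^1) = 2 · 2 · 42 = 168. The nonzero elements number 588 − 1 = 587. Hence the nonzero zero-divisors number 587 − 168 = 419.

Final answer: Z/588Z has 419 nonzero zero-divisors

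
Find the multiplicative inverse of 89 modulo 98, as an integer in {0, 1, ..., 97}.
89^(−1) ≡ 87 (mod 98)

Apply the extended Euclidean algorithm to (98, 89), tracking rows (r, s, t) with s·98 + t·89 = r. Each division r_prev = q·r_cur + r_new produces the new row as (previous row) − q·(current row):
  row A: (98, 1, 0)   [1·98 + 0·89 = 98]
  row B: (89, 0, 1)   [0·98 + 1·89 = 89]
  98 = 1·89 + 9   → row C = row A − 1·row B = (9, 1, −1)   [check: 1·98 − 1·89 = 9]
  89 = 9·9 + 8   → row D = row B − 9·row C = (8, −9, 10)   [check: −9·98 + 10·89 = 8]
  9 = 1·8 + 1   → row E = row C − 1·row D = (1, 10, −11)   [check: 10·98 − 11·89 = 1]
  8 = 8·1 + 0   → remainder 0, stop. gcd = 1 (last nonzero row E).
The gcd is 1, so 89 is invertible mod 98. The last nonzero row gives 10·98 − 11·89 = 1, so t = −11. So 89^(−1) ≡ −11 ≡ 87 (mod 98). Verify: 89 · 87 = 7743 ≡ 1 (mod 98). ✓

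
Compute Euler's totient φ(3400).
φ is multiplicative, with φ(p^e) = p^e − p^(e−1). Factorise 3400 = 2^3 · 5^2 · 17. Then
  φ(3400) = (2^3 − 2^2) · (5^2 − 5^1) · (17 − 1) = 4 · 20 · 16 = 1280.

Final answer: φ(3400) = 1280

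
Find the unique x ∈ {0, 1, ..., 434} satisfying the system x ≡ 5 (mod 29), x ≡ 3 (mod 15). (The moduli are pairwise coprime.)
The moduli 29, 15 are pairwise coprime, so by the CRT there is a unique solution mod 29·15 = 435.
Solve by successive substitution. Start with x ≡ 5 (mod 29).
  Combine with x ≡ 3 (mod 15): write x = 5 + 29·t and require 5 + 29·t ≡ 3 (mod 15), i.e. 29·t ≡ 3 − 5 ≡ 13 (mod 15). Since 29^(−1) ≡ 14 (mod 15) (29 ≡ 14 (mod 15)), t ≡ 14·13 ≡ 2 (mod 15). So x ≡ 5 + 29·2 = 63 (mod 435).
Unique solution in [0, 435): x = 63.

Final answer: x ≡ 63 (mod 435); the representative in [0, 435) is 63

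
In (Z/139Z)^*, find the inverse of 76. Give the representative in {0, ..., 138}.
Apply the extended Euclidean algorithm to (139, 76), tracking rows (r, s, t) with s·139 + t·76 = r. Each division r_prev = q·r_cur + r_new produces the new row as (previous row) − q·(current row):
  row A: (139, 1, 0)   [1·139 + 0·76 = 139]
  row B: (76, 0, 1)   [0·139 + 1·76 = 76]
  139 = 1·76 + 63   → row C = row A − 1·row B = (63, 1, −1)   [check: 1·139 − 1·76 = 63]
  76 = 1·63 + 13   → row D = row B − 1·row C = (13, −1, 2)   [check: −1·139 + 2·76 = 13]
  63 = 4·13 + 11   → row E = row C − 4·row D = (11, 5, −9)   [check: 5·139 − 9·76 = 11]
  13 = 1·11 + 2   → row F = row D − 1·row E = (2, −6, 11)   [check: −6·139 + 11·76 = 2]
  11 = 5·2 + 1   → row G = row E − 5·row F = (1, 35, −64)   [check: 35·139 − 64·76 = 1]
  2 = 2·1 + 0   → remainder 0, stop. gcd = 1 (last nonzero row G).
The gcd is 1, so 76 is invertible mod 139. The last nonzero row gives 35·139 − 64·76 = 1, so t = −64. So 76^(−1) ≡ −64 ≡ 75 (mod 139). Verify: 76 · 75 = 5700 ≡ 1 (mod 139). ✓

Final answer: 76^(−1) ≡ 75 (mod 139)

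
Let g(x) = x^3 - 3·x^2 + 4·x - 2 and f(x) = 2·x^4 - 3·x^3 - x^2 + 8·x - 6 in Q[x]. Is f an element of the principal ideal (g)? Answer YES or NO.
In Q[x] the ideal (g) consists of all multiples of g, so f ∈ (g) iff g | f, i.e. iff the remainder of f on division by g is 0. Divide f by g (g is monic, so eliminate the leading term of the running remainder at each step):
  leading term 2·x^4: subtract (2·x)·g(x) = 2·x^4 - 6·x^3 + 8·x^2 - 4·x, leaving 3·x^3 - 9·x^2 + 12·x - 6
  leading term 3·x^3: subtract (3)·g(x) = 3·x^3 - 9·x^2 + 12·x - 6, leaving 0
The remainder is 0, so f(x) = g(x) · h(x) with h(x) = 2·x + 3. Hence g | f, i.e. f ∈ (g).

Final answer: YES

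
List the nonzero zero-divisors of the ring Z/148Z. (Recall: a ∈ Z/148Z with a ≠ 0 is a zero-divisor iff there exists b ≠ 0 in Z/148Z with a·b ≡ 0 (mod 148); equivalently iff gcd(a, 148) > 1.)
nonzero zero-divisors of Z/148Z = {2, 4, 6, 8, 10, 12, 14, 16, 18, 20, 22, 24, 26, 28, 30, 32, 34, 36, 37, 38, 40, 42, 44, 46, 48, 50, 52, 54, 56, 58, 60, 62, 64, 66, 68, 70, 72, 74, 76, 78, 80, 82, 84, 86, 88, 90, 92, 94, 96, 98, 100, 102, 104, 106, 108, 110, 111, 112, 114, 116, 118, 120, 122, 124, 126, 128, 130, 132, 134, 136, 138, 140, 142, 144, 146}

An element a ∈ Z/148Z (with a ≠ 0) is a zero-divisor iff gcd(a, 148) > 1 (because a is a unit precisely when gcd(a, n) = 1, and in Z/nZ every nonzero, non-unit element is a zero-divisor). Scan a = 1, ..., 147 and keep those with gcd(a, 148) > 1:
  gcd(2, 148) = 2, gcd(4, 148) = 4, gcd(6, 148) = 2, gcd(8, 148) = 4, gcd(10, 148) = 2, gcd(12, 148) = 4, gcd(14, 148) = 2, gcd(16, 148) = 4, gcd(18, 148) = 2, gcd(20, 148) = 4, gcd(22, 148) = 2, gcd(24, 148) = 4, gcd(26, 148) = 2, gcd(28, 148) = 4, gcd(30, 148) = 2, gcd(32, 148) = 4, gcd(34, 148) = 2, gcd(36, 148) = 4, gcd(37, 148) = 37, gcd(38, 148) = 2, gcd(40, 148) = 4, gcd(42, 148) = 2, gcd(44, 148) = 4, gcd(46, 148) = 2, gcd(48, 148) = 4, gcd(50, 148) = 2, gcd(52, 148) = 4, gcd(54, 148) = 2, gcd(56, 148) = 4, gcd(58, 148) = 2, gcd(60, 148) = 4, gcd(62, 148) = 2, gcd(64, 148) = 4, gcd(66, 148) = 2, gcd(68, 148) = 4, gcd(70, 148) = 2, gcd(72, 148) = 4, gcd(74, 148) = 74, gcd(76, 148) = 4, gcd(78, 148) = 2, gcd(80, 148) = 4, gcd(82, 148) = 2, gcd(84, 148) = 4, gcd(86, 148) = 2, gcd(88, 148) = 4, gcd(90, 148) = 2, gcd(92, 148) = 4, gcd(94, 148) = 2, gcd(96, 148) = 4, gcd(98, 148) = 2, gcd(100, 148) = 4, gcd(102, 148) = 2, gcd(104, 148) = 4, gcd(106, 148) = 2, gcd(108, 148) = 4, gcd(110, 148) = 2, gcd(111, 148) = 37, gcd(112, 148) = 4, gcd(114, 148) = 2, gcd(116, 148) = 4, gcd(118, 148) = 2, gcd(120, 148) = 4, gcd(122, 148) = 2, gcd(124, 148) = 4, gcd(126, 148) = 2, gcd(128, 148) = 4, gcd(130, 148) = 2, gcd(132, 148) = 4, gcd(134, 148) = 2, gcd(136, 148) = 4, gcd(138, 148) = 2, gcd(140, 148) = 4, gcd(142, 148) = 2, gcd(144, 148) = 4, gcd(146, 148) = 2.
All other a ∈ {1, ..., 147} have gcd(a, 148) = 1 and are units. So the nonzero zero-divisors are exactly the 75 values of a appearing in this scan.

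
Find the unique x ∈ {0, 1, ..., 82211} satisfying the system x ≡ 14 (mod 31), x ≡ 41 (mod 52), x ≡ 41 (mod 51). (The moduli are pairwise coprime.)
The moduli 31, 52, 51 are pairwise coprime, so by the CRT there is a unique solution mod 31·52·51 = 82212.
Solve by successive substitution. Start with x ≡ 14 (mod 31).
  Combine with x ≡ 41 (mod 52): write x = 14 + 31·t and require 14 + 31·t ≡ 41 (mod 52), i.e. 31·t ≡ 41 − 14 ≡ 27 (mod 52). Since 31^(−1) ≡ 47 (mod 52), t ≡ 47·27 ≡ 21 (mod 52). So x ≡ 14 + 31·21 = 665 (mod 1612).
  Combine with x ≡ 41 (mod 51): write x = 665 + 1612·t and require 665 + 1612·t ≡ 41 (mod 51), i.e. 1612·t ≡ 41 − 665 ≡ 39 (mod 51). Since 1612^(−1) ≡ 28 (mod 51) (1612 ≡ 31 (mod 51)), t ≡ 28·39 ≡ 21 (mod 51). So x ≡ 665 + 1612·21 = 34517 (mod 82212).
Unique solution in [0, 82212): x = 34517.

Final answer: x ≡ 34517 (mod 82212); the representative in [0, 82212) is 34517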